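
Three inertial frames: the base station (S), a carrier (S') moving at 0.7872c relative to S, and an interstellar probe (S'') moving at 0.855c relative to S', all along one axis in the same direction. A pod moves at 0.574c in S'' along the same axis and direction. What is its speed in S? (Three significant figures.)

First combine the pod and interstellar probe (S''→S'): u₁ = (0.574 + 0.855)/(1 + 0.574×0.855) = 1.429/1.49077 = 0.95857.
Then combine with the carrier (S'→S): u = (0.95857 + 0.7872)/(1 + 0.95857×0.7872) = 1.74577/1.754586304 = 0.99498.

0.995c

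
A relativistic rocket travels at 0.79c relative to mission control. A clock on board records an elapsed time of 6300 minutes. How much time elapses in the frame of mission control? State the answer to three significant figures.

Lorentz factor: γ = (1 − 0.6241)^(−1/2) = 1.631.
The onboard clock measures proper time, so the interval in the rest frame of mission control is dilated: Δt = γ·Δτ = 1.631 × 6300 minutes = 10300 minutes.

10300 minutes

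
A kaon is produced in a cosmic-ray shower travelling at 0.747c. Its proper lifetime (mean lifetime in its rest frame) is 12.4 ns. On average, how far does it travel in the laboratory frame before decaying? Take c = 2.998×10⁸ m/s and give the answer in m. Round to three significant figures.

4.18 m

β² = 0.558009, so γ = 1/√0.441991 = 1.5042.
Lab-frame lifetime: Δt = γτ = 1.5042 × 12.4 ns = 18.652 ns.
Distance: d = vΔt = 0.747 × 2.998×10⁸ m/s × 1.8652×10^-8 s = 4.18 m.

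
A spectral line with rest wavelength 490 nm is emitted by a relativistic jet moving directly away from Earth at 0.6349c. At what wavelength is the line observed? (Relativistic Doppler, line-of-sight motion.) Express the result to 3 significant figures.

Relativistic Doppler for wavelength: λ_obs = λ_src · √((1+β)/(1−β)).
With β = 0.6349: factor = √(1.6349/0.3651) = 2.1161.
λ_obs = 490 × 2.1161 = 1040 nm.

1040 nm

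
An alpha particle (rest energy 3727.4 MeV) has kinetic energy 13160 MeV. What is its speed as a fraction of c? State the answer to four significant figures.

K = (γ−1)mc², so γ = 1 + 13160/3727.4 = 4.5306.
Then v/c = √(1 − γ⁻²) = √(1 − 0.0487179) = √0.9512821 = 0.9753.

0.9753c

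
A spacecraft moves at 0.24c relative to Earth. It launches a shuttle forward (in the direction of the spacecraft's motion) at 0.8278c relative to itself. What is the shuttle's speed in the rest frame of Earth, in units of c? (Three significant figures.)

0.891c

Relativistic velocity addition: u = (u' + v)/(1 + u'v/c²), with u' = 0.8278c and v = 0.24c.
Numerator: 0.8278 + 0.24 = 1.0678. Denominator: 1 + (0.8278)(0.24) = 1.198672.
u = 1.0678/1.198672 = 0.89082, so the speed is 0.891c.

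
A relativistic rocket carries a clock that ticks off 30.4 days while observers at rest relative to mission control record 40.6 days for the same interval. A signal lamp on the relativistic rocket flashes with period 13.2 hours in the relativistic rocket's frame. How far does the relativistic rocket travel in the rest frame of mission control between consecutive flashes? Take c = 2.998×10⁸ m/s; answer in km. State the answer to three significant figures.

1.26×10^10 km

The time-dilation ratio gives γ = 40.6/30.4 = 1.33553.
β = √(1 − 1/γ²) = 0.66283. Lab-frame period = γτ = 1.33553×13.2 hours = 17.629 hours. Distance = βc × γτ = 0.66283 × 2.998×10⁸ m/s × 63464.4 s = 1.2611×10^13 m = 1.26×10^10 km.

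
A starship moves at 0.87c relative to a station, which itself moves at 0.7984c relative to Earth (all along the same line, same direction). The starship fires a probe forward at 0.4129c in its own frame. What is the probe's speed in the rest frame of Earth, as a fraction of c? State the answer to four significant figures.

0.9935c

Compose velocities in two stages. Stage 1 (into S'): u₁ = (0.4129+0.87)/(1+0.4129×0.87) = 0.94385.
Stage 2 (into S): u = (0.94385+0.7984)/(1+0.94385×0.7984) = 0.99354, so the speed is 0.9935c.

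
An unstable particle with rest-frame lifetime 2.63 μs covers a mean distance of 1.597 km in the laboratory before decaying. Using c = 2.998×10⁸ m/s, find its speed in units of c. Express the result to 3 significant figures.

0.897c

d = βγcτ ⇒ βγ = d/(cτ) = 1597 m / (788.474 m) = 2.0254.
β = (βγ)/√(1+(βγ)²) = 2.0254/√5.10225 = 0.897.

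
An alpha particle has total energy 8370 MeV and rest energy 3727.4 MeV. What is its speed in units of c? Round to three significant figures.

0.895c

γ = E/(mc²) = 8370/3727.4 = 2.2455.
β = √(1 − 1/γ²) = √(1 − 0.198323) = √0.801677 = 0.895.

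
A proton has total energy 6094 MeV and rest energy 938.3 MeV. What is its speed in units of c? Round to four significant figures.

Total energy E = γmc² gives γ = 6094/938.3 = 6.4947.
Hence β = √(1 − 1/γ²) = √(1 − 0.0237073) = √0.9762927 = 0.9881.

0.9881c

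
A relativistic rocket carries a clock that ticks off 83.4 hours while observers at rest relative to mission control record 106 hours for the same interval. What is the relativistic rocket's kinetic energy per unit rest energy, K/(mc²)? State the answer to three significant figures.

The time-dilation ratio gives γ = 106/83.4 = 1.27098.
K/(mc²) = γ − 1 = 1.27098 − 1 = 0.271.

0.271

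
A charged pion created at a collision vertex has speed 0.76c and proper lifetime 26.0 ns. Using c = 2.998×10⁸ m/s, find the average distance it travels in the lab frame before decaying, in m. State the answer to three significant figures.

9.11 m

Lorentz factor: γ = (1 − 0.5776)^(−1/2) = 1.5386.
Lab-frame lifetime: Δt = γτ = 1.5386 × 26.0 ns = 40.004 ns.
Distance: d = vΔt = 0.76 × 2.998×10⁸ m/s × 4.0004×10^-8 s = 9.11 m.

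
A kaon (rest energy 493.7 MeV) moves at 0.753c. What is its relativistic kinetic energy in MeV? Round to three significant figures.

257 MeV

γ = 1/√(1 − β²) = 1/√(1 − 0.567009) = 1/√0.432991 = 1/0.658021 = 1.51971.
Kinetic energy: K = (γ − 1)mc² = (1.51971 − 1) × 493.7 MeV = 0.51971 × 493.7 = 257 MeV.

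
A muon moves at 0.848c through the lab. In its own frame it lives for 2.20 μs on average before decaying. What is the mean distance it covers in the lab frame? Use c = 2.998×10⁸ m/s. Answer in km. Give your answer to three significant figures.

With β = 0.848, γ = 1/√(1 − 0.848²) = 1/√0.280896 = 1.8868.
Lab-frame lifetime: Δt = γτ = 1.8868 × 2.20 μs = 4.151 μs.
Distance: d = vΔt = 0.848 × 2.998×10⁸ m/s × 4.1510×10^-6 s = 1060 m = 1.06 km.

1.06 km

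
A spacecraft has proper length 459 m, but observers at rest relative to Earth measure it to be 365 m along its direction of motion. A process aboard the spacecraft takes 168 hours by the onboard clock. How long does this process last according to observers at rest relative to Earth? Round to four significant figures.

211.3 hours

From L = L₀/γ: γ = 459/365 = 1.25753.
Δt = γΔτ = 1.25753 × 168 = 211.3 hours.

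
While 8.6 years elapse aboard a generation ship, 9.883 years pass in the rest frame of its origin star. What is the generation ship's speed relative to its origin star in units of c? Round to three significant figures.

0.493c

γ = Δt/Δτ = 9.883/8.6 = 1.1492.
β = √(1 − 1/γ²) = √(1 − 0.757197) = √0.242803 = 0.493.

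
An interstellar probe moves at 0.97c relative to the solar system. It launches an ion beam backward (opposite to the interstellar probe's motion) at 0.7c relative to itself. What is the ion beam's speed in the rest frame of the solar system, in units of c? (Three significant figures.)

0.841c

In units of c, u = (u' + v)/(1 + u'v) with u' = −0.7 and v = 0.97.
Numerator: −0.7 + 0.97 = 0.27. Denominator: 1 + (−0.7)(0.97) = 0.321.
u = 0.27/0.321 = 0.84112, so the speed is 0.841c.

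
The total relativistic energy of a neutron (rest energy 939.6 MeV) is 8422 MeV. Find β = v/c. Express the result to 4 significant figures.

0.9938

γ = E/(mc²) = 8422/939.6 = 8.9634.
β = √(1 − 1/γ²) = √(1 − 0.0124467) = √0.9875533 = 0.9938.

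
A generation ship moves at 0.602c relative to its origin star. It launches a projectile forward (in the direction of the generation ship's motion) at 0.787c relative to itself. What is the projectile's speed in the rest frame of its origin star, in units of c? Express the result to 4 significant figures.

Relativistic velocity addition: u = (u' + v)/(1 + u'v/c²), with u' = 0.787c and v = 0.602c.
Numerator: 0.787 + 0.602 = 1.389. Denominator: 1 + (0.787)(0.602) = 1.473774.
u = 1.389/1.473774 = 0.94248, so the speed is 0.9425c.

0.9425c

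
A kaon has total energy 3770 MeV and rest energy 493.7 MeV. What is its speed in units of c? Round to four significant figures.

Total energy E = γmc² gives γ = 3770/493.7 = 7.6362.
Hence β = √(1 − 1/γ²) = √(1 − 0.0171493) = √0.9828507 = 0.9914.

0.9914c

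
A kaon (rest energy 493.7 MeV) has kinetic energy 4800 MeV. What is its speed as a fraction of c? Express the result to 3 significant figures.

0.996c

γ = 1 + K/(mc²) = 1 + 4800/493.7 = 10.723.
β = √(1 − 1/γ²) = √(1 − 0.00869696) = √0.99130304 = 0.996.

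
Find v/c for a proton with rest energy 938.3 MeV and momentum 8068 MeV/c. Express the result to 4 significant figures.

βγ = pc/(mc²) = 8068/938.3 = 8.5985.
Since γ² = 1 + (βγ)² = 74.9342, γ = √74.9342 = 8.65645, and β = (βγ)/γ = 8.5985/8.65645 = 0.9933.

0.9933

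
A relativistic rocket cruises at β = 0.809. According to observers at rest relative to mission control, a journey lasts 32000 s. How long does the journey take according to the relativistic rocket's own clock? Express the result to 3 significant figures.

18800 s

With β = 0.809, γ = 1/√(1 − 0.809²) = 1/√0.345519 = 1.7012.
The relativistic rocket's clock runs slow as seen from mission control, so Δτ = Δt/γ = 32000/1.7012 = 18800 s.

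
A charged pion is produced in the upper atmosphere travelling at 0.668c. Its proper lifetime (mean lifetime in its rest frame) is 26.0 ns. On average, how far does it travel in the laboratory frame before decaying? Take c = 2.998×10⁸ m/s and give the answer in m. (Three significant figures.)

β² = 0.446224, so γ = 1/√0.553776 = 1.3438.
Lab-frame lifetime: Δt = γτ = 1.3438 × 26.0 ns = 34.939 ns.
Distance: d = vΔt = 0.668 × 2.998×10⁸ m/s × 3.4939×10^-8 s = 7.00 m.

7.00 m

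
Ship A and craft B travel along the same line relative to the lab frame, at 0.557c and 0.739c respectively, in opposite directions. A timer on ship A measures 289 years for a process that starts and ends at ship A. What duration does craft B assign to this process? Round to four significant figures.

Transform ship A's velocity into craft B's frame: (0.557 + 0.739)/(1 + 0.557·0.739) = 1.296/1.411623, so the relative speed is 0.91809c.
At |u| = 0.91809c, γ = (1 − 0.842889)^(−1/2) = 2.5229.
Ship A's interval is proper; time dilation gives Δt_B = γΔτ = 2.5229 × 289 years = 729.1 years.

729.1 years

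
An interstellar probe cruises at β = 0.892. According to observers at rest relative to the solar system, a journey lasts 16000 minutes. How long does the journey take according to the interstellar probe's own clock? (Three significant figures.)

7230 minutes

Lorentz factor: γ = (1 − 0.795664)^(−1/2) = 2.2122.
The moving clock records proper time: Δτ = Δt/γ = 16000/2.2122 = 7230 minutes.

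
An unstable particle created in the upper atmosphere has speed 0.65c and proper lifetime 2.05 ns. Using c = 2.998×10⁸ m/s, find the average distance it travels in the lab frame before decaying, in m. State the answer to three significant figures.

γ = 1/√(1 − β²) = 1/√(1 − 0.4225) = 1/√0.5775 = 1/0.759934 = 1.3159.
Lab-frame lifetime: Δt = γτ = 1.3159 × 2.05 ns = 2.6976 ns.
Distance: d = vΔt = 0.65 × 2.998×10⁸ m/s × 2.6976×10^-9 s = 0.526 m.

0.526 m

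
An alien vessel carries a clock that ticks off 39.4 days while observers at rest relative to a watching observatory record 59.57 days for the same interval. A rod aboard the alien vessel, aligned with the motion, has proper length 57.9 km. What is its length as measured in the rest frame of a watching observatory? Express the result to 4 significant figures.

From Δt = γΔτ: γ = 59.57/39.4 = 1.51193.
L = L₀/γ = 57.9/1.51193 = 38.30 km.

38.30 km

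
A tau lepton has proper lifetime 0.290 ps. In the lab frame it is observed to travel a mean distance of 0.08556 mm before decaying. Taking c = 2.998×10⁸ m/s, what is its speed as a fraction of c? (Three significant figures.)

d = βγcτ ⇒ βγ = d/(cτ) = 8.556×10^-5 m / (8.6942×10^-5 m) = 0.9841.
β = (βγ)/√(1+(βγ)²) = 0.9841/√1.968453 = 0.701.

0.701c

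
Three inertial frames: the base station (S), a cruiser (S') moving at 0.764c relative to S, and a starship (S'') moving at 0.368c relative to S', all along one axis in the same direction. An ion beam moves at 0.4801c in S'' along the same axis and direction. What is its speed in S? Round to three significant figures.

0.958c

First combine the ion beam and starship (S''→S'): u₁ = (0.4801 + 0.368)/(1 + 0.4801×0.368) = 0.8481/1.1766768 = 0.72076.
Then combine with the cruiser (S'→S): u = (0.72076 + 0.764)/(1 + 0.72076×0.764) = 1.48476/1.55066064 = 0.9575.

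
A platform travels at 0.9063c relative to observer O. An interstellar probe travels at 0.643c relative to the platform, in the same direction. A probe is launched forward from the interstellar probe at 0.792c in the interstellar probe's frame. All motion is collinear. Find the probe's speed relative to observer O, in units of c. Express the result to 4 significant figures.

First combine the probe and interstellar probe (S''→S'): u₁ = (0.792 + 0.643)/(1 + 0.792×0.643) = 1.435/1.509256 = 0.9508.
Then combine with the platform (S'→S): u = (0.9508 + 0.9063)/(1 + 0.9508×0.9063) = 1.8571/1.86171004 = 0.99752.

0.9975c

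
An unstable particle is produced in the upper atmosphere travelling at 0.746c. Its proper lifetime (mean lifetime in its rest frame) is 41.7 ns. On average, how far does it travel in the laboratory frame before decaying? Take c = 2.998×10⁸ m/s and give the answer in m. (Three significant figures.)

γ = 1/√(1 − β²) = 1/√(1 − 0.556516) = 1/√0.443484 = 1/0.665946 = 1.5016.
Lab-frame lifetime: Δt = γτ = 1.5016 × 41.7 ns = 62.617 ns.
Distance: d = vΔt = 0.746 × 2.998×10⁸ m/s × 6.2617×10^-8 s = 14.0 m.

14.0 m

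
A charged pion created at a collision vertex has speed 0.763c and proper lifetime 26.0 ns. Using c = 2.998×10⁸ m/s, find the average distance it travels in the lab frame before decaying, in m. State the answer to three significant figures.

9.20 m

With β = 0.763, γ = 1/√(1 − 0.763²) = 1/√0.417831 = 1.547.
Lab-frame lifetime: Δt = γτ = 1.547 × 26.0 ns = 40.222 ns.
Distance: d = vΔt = 0.763 × 2.998×10⁸ m/s × 4.0222×10^-8 s = 9.20 m.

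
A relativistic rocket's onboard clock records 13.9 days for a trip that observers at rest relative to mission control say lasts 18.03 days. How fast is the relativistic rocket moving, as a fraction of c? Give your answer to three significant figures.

0.637c

γ = Δt/Δτ = 18.03/13.9 = 1.2971.
β = √(1 − 1/γ²) = √(1 − 0.594365) = √0.405635 = 0.637.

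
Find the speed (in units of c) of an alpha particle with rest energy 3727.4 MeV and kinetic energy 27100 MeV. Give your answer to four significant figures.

K = (γ−1)mc², so γ = 1 + 27100/3727.4 = 8.2705.
Then v/c = √(1 − γ⁻²) = √(1 − 0.0146196) = √0.9853804 = 0.9927.

0.9927c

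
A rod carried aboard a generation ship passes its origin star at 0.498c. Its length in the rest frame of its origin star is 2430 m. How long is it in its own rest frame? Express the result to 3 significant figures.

β² = 0.248004, so γ = 1/√0.751996 = 1.1532.
Proper length: L₀ = γ·L = 1.1532 × 2430 = 2800 m.

2800 m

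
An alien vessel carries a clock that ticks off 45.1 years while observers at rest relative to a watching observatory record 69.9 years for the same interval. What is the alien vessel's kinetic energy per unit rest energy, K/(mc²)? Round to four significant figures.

The time-dilation ratio gives γ = 69.9/45.1 = 1.54989.
Since K = (γ−1)mc², K/(mc²) = 1.54989 − 1 = 0.5499.

0.5499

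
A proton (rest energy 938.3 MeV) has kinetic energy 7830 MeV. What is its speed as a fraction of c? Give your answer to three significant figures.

γ = 1 + K/(mc²) = 1 + 7830/938.3 = 9.3449.
β = √(1 − 1/γ²) = √(1 − 0.0114512) = √0.9885488 = 0.994.

0.994c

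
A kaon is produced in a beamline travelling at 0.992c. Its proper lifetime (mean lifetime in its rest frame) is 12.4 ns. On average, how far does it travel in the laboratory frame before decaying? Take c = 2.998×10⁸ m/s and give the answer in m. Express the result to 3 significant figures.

29.2 m

With β = 0.992, γ = 1/√(1 − 0.992²) = 1/√0.015936 = 7.9216.
Lab-frame lifetime: Δt = γτ = 7.9216 × 12.4 ns = 98.228 ns.
Distance: d = vΔt = 0.992 × 2.998×10⁸ m/s × 9.8228×10^-8 s = 29.2 m.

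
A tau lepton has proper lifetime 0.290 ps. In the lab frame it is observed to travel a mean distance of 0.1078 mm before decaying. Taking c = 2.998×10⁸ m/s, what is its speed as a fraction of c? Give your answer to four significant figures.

d = βγcτ ⇒ βγ = d/(cτ) = 1.078×10^-4 m / (8.6942×10^-5 m) = 1.2399.
β = (βγ)/√(1+(βγ)²) = 1.2399/√2.53735 = 0.7784.

0.7784c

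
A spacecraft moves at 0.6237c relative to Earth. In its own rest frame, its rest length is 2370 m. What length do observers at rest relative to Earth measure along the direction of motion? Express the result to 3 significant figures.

1850 m

γ = 1/√(1 − β²) = 1/√(1 − 0.38900169) = 1/√0.61099831 = 1/0.781664 = 1.2793.
Length contraction: L = L₀/γ = 2370/1.2793 = 1850 m.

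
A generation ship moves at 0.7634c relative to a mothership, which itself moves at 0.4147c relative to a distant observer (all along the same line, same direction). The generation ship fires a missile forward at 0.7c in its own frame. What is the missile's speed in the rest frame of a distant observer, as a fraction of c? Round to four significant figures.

Apply u = (u'+v)/(1+u'v) twice. Missile in the mothership frame: (0.7+0.7634)/(1+0.7·0.7634) = 1.4634/1.53438 = 0.95374c.
That velocity, transformed to the rest frame of a distant observer: (0.95374+0.4147)/(1+0.95374·0.4147) = 1.36844/1.395515978 = 0.9806c.

0.9806c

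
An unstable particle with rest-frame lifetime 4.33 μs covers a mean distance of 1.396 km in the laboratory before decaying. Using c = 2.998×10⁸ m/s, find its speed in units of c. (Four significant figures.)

0.7323c

Let x = d/(cτ) = 1396 m / (2.998×10⁸ m/s × 4.330×10^-6 s) = 1.0754. Since d = βγcτ, x = βγ = β/√(1−β²).
Solving: β² = x²/(1+x²) = 1.15649/2.15649 = 0.536283, so β = 0.7323.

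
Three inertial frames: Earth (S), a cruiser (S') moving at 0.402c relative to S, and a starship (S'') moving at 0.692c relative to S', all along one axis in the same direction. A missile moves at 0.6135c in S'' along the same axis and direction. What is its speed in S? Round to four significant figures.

Apply u = (u'+v)/(1+u'v) twice. Missile in the cruiser frame: (0.6135+0.692)/(1+0.6135·0.692) = 1.3055/1.424542 = 0.91643c.
That velocity, transformed to the rest frame of Earth: (0.91643+0.402)/(1+0.91643·0.402) = 1.31843/1.36840486 = 0.96348c.

0.9635c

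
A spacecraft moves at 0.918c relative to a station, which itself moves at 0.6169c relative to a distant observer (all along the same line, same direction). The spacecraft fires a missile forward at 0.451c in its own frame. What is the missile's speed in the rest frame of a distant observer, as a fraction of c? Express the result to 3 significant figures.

0.992c

Apply u = (u'+v)/(1+u'v) twice. Missile in the station frame: (0.451+0.918)/(1+0.451·0.918) = 1.369/1.414018 = 0.96816c.
That velocity, transformed to the rest frame of a distant observer: (0.96816+0.6169)/(1+0.96816·0.6169) = 1.58506/1.597257904 = 0.99236c.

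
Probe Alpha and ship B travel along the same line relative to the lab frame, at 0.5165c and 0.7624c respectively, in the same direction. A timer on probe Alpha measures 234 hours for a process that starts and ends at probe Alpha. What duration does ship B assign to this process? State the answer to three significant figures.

256 hours

The velocity of probe Alpha relative to ship B is (0.5165 − 0.7624)c / (1 − 0.5165×0.7624) = −0.40563c; relative speed 0.40563c.
γ for this relative speed: γ = 1/√(1 − 0.164536) = 1.094.
The clock on probe Alpha records proper time, so ship B measures Δt = γΔτ = 1.094 × 234 = 256 hours.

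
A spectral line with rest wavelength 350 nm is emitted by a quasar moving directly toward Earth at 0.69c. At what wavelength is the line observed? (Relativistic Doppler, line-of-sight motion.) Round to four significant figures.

Relativistic Doppler for wavelength: λ_obs = λ_src · √((1−β)/(1+β)).
With β = 0.69: factor = √(0.31/1.69) = 0.42829.
λ_obs = 350 × 0.42829 = 149.9 nm.

149.9 nm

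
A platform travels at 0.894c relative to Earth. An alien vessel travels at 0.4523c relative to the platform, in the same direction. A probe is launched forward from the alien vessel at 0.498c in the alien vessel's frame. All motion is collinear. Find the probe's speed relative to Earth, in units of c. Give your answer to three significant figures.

0.986c

Apply u = (u'+v)/(1+u'v) twice. Probe in the platform frame: (0.498+0.4523)/(1+0.498·0.4523) = 0.9503/1.2252454 = 0.7756c.
That velocity, transformed to the rest frame of Earth: (0.7756+0.894)/(1+0.7756·0.894) = 1.6696/1.6933864 = 0.98595c.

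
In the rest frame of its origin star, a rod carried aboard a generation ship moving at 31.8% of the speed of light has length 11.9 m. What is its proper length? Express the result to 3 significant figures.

γ = 1/√(1 − β²) = 1/√(1 − 0.101124) = 1/√0.898876 = 1/0.948091 = 1.0548.
Proper length: L₀ = γ·L = 1.0548 × 11.9 = 12.6 m.

12.6 m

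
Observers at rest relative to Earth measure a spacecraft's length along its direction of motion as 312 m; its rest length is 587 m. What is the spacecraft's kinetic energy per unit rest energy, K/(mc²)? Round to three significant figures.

0.881

From L = L₀/γ: γ = 587/312 = 1.88141.
Since K = (γ−1)mc², K/(mc²) = 1.88141 − 1 = 0.881.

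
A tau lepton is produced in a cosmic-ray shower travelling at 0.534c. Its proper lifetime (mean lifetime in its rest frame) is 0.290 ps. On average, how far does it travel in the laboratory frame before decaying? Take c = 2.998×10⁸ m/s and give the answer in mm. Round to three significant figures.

0.0549 mm

With β = 0.534, γ = 1/√(1 − 0.534²) = 1/√0.714844 = 1.1828.
Lab-frame lifetime: Δt = γτ = 1.1828 × 0.290 ps = 0.34301 ps.
Distance: d = vΔt = 0.534 × 2.998×10⁸ m/s × 3.4301×10^-13 s = 5.49×10^-5 m = 0.0549 mm.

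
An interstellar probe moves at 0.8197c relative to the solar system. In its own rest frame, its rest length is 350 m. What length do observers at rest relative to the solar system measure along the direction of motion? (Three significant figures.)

With β = 0.8197, γ = 1/√(1 − 0.8197²) = 1/√0.32809191 = 1.7458.
Along the direction of motion the measured length is L₀/γ = 350/1.7458 = 200 m.

200 m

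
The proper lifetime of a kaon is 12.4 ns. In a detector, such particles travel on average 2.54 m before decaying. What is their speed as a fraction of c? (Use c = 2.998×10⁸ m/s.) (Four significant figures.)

d = βγcτ ⇒ βγ = d/(cτ) = 2.540 m / (3.71752 m) = 0.68325.
β = (βγ)/√(1+(βγ)²) = 0.68325/√1.466831 = 0.5641.

0.5641c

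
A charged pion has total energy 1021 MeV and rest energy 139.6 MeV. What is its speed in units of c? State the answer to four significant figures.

0.9906c

γ = E/(mc²) = 1021/139.6 = 7.3138.
β = √(1 − 1/γ²) = √(1 − 0.0186945) = √0.9813055 = 0.9906.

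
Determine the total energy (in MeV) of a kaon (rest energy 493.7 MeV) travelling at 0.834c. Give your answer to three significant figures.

γ = 1/√(1 − β²) = 1/√(1 − 0.695556) = 1/√0.304444 = 1/0.551764 = 1.8124.
Total energy: E = γmc² = 1.8124 × 493.7 MeV = 895 MeV.

895 MeV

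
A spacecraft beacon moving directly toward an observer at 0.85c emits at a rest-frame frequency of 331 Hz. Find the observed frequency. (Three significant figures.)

1160 Hz

Relativistic Doppler (source moving toward): f_obs = f_src · √((1+β)/(1−β)).
With β = 0.85: factor = √(1.85/0.15) = 3.5119.
f_obs = 331 × 3.5119 = 1160 Hz.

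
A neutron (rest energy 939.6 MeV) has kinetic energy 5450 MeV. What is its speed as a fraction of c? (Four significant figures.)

K = (γ−1)mc², so γ = 1 + 5450/939.6 = 6.8003.
Then v/c = √(1 − γ⁻²) = √(1 − 0.0216244) = √0.9783756 = 0.9891.

0.9891c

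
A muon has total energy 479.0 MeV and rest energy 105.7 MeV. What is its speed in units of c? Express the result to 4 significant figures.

γ = E/(mc²) = 479.0/105.7 = 4.5317.
β = √(1 − 1/γ²) = √(1 − 0.0486943) = √0.9513057 = 0.9753.

0.9753c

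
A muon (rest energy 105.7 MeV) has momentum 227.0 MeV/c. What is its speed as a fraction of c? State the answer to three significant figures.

0.907c

βγ = pc/(mc²) = 227.0/105.7 = 2.1476.
Since γ² = 1 + (βγ)² = 5.61219, γ = √5.61219 = 2.36901, and β = (βγ)/γ = 2.1476/2.36901 = 0.907.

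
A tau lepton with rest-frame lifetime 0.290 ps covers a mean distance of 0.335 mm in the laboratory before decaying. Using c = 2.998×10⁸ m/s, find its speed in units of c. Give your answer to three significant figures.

0.968c

d = βγcτ ⇒ βγ = d/(cτ) = 3.350×10^-4 m / (8.6942×10^-5 m) = 3.8531.
β = (βγ)/√(1+(βγ)²) = 3.8531/√15.8464 = 0.968.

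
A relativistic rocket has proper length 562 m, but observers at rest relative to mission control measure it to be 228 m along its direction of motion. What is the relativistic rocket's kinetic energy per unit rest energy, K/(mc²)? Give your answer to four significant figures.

From L = L₀/γ: γ = 562/228 = 2.46491.
Since K = (γ−1)mc², K/(mc²) = 2.46491 − 1 = 1.465.

1.465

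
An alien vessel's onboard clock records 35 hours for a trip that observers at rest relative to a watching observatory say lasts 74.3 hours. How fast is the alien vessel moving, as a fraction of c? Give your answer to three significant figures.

0.882c

γ = Δt/Δτ = 74.3/35 = 2.1229.
β = √(1 − 1/γ²) = √(1 − 0.221892) = √0.778108 = 0.882.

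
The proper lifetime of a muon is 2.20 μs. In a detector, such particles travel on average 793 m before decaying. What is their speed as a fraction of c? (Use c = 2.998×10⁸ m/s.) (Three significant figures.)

0.769c

d = βγcτ ⇒ βγ = d/(cτ) = 793.0 m / (659.56 m) = 1.2023.
β = (βγ)/√(1+(βγ)²) = 1.2023/√2.44553 = 0.769.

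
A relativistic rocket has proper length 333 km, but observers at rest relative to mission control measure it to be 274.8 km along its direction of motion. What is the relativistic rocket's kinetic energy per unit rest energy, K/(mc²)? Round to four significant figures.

0.2118

Length contraction gives γ = L₀/L = 333/274.8 = 1.21179.
K/(mc²) = γ − 1 = 1.21179 − 1 = 0.2118.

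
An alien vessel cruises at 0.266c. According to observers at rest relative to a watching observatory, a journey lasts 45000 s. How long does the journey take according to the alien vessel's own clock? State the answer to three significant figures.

With β = 0.266, γ = 1/√(1 − 0.266²) = 1/√0.929244 = 1.0374.
The moving clock records proper time: Δτ = Δt/γ = 45000/1.0374 = 43400 s.

43400 s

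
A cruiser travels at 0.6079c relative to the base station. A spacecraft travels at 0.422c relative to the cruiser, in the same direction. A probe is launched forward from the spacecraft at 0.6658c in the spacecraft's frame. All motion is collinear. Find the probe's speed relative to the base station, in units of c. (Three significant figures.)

0.961c

Compose velocities in two stages. Stage 1 (into S'): u₁ = (0.6658+0.422)/(1+0.6658×0.422) = 0.8492.
Stage 2 (into S): u = (0.8492+0.6079)/(1+0.8492×0.6079) = 0.961, so the speed is 0.961c.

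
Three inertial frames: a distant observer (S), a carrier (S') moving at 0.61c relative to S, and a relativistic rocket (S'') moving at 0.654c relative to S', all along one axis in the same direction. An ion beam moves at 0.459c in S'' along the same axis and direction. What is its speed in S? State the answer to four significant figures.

0.9631c

Compose velocities in two stages. Stage 1 (into S'): u₁ = (0.459+0.654)/(1+0.459×0.654) = 0.85603.
Stage 2 (into S): u = (0.85603+0.61)/(1+0.85603×0.61) = 0.96311, so the speed is 0.9631c.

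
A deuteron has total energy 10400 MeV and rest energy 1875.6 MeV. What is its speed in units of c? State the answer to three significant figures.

Total energy E = γmc² gives γ = 10400/1875.6 = 5.5449.
Hence β = √(1 − 1/γ²) = √(1 − 0.0325246) = √0.9674754 = 0.984.

0.984c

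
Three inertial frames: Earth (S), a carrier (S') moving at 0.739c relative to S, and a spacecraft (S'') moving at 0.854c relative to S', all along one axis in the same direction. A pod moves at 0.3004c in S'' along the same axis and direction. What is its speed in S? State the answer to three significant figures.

Apply u = (u'+v)/(1+u'v) twice. Pod in the carrier frame: (0.3004+0.854)/(1+0.3004·0.854) = 1.1544/1.2565416 = 0.91871c.
That velocity, transformed to the rest frame of Earth: (0.91871+0.739)/(1+0.91871·0.739) = 1.65771/1.67892669 = 0.98736c.

0.987c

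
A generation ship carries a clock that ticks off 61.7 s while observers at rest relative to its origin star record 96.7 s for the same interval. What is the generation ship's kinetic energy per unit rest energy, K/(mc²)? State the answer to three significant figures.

The time-dilation ratio gives γ = 96.7/61.7 = 1.56726.
Since K = (γ−1)mc², K/(mc²) = 1.56726 − 1 = 0.567.

0.567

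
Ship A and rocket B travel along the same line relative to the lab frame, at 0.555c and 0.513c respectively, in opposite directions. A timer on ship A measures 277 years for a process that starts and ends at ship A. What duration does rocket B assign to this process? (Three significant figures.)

Transform ship A's velocity into rocket B's frame: (0.555 + 0.513)/(1 + 0.555·0.513) = 1.068/1.284715, so the relative speed is 0.83131c.
At |u| = 0.83131c, γ = (1 − 0.691076)^(−1/2) = 1.7992.
The clock on ship A records proper time, so rocket B measures Δt = γΔτ = 1.7992 × 277 = 498 years.

498 years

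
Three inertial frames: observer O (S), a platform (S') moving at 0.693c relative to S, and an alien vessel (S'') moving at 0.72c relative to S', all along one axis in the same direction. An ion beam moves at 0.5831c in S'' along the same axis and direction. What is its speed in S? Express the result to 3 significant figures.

First combine the ion beam and alien vessel (S''→S'): u₁ = (0.5831 + 0.72)/(1 + 0.5831×0.72) = 1.3031/1.419832 = 0.91778.
Then combine with the platform (S'→S): u = (0.91778 + 0.693)/(1 + 0.91778×0.693) = 1.61078/1.63602154 = 0.98457.

0.985c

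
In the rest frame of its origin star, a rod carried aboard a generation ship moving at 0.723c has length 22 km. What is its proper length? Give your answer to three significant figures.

With β = 0.723, γ = 1/√(1 − 0.723²) = 1/√0.477271 = 1.4475.
Proper length: L₀ = γ·L = 1.4475 × 22 = 31.8 km.

31.8 km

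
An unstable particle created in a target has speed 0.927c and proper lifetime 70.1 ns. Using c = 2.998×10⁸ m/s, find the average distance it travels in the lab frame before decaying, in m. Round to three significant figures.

51.9 m

With β = 0.927, γ = 1/√(1 − 0.927²) = 1/√0.140671 = 2.6662.
Lab-frame lifetime: Δt = γτ = 2.6662 × 70.1 ns = 186.9 ns.
Distance: d = vΔt = 0.927 × 2.998×10⁸ m/s × 1.8690×10^-7 s = 51.9 m.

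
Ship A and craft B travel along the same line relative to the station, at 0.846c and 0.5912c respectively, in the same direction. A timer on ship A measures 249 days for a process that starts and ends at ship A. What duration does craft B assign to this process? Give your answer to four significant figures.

Speed of ship A in craft B's frame: u = (v_A − v_B)/(1 − v_A v_B/c²) = (0.846 − 0.5912)/(1 − 0.846×0.5912) = 0.2548/0.4998448 = 0.50976; |u| = 0.50976c.
At |u| = 0.50976c, γ = (1 − 0.259855)^(−1/2) = 1.1624.
Ship A's interval is proper; time dilation gives Δt_B = γΔτ = 1.1624 × 249 days = 289.4 days.

289.4 days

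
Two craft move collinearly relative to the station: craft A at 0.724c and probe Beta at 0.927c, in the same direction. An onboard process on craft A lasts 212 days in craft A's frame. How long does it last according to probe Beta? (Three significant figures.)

Transform craft A's velocity into probe Beta's frame: (0.724 − 0.927)/(1 − 0.724·0.927) = −0.203/0.328852, so the relative speed is 0.6173c.
γ for this relative speed: γ = 1/√(1 − 0.381059) = 1.2711.
The clock on craft A records proper time, so probe Beta measures Δt = γΔτ = 1.2711 × 212 = 269 days.

269 days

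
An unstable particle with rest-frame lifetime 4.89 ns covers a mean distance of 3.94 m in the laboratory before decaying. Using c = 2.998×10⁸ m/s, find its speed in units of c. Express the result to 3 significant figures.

0.937c

d = βγcτ ⇒ βγ = d/(cτ) = 3.940 m / (1.466022 m) = 2.6875.
β = (βγ)/√(1+(βγ)²) = 2.6875/√8.22266 = 0.937.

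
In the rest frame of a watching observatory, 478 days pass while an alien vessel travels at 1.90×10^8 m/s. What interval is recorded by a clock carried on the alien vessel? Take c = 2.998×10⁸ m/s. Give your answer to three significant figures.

370 days

β = v/c = (1.90×10^8 m/s)/(2.998×10⁸ m/s) = 0.633756.
γ = 1/√(1 − β²) = 1/√(1 − 0.4016467) = 1/√0.5983533 = 1/0.773533 = 1.2928.
The moving clock records proper time: Δτ = Δt/γ = 478/1.2928 = 370 days.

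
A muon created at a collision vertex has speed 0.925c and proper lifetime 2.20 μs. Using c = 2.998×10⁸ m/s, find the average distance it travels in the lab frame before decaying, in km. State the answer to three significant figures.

With β = 0.925, γ = 1/√(1 − 0.925²) = 1/√0.144375 = 2.6318.
Lab-frame lifetime: Δt = γτ = 2.6318 × 2.20 μs = 5.79 μs.
Distance: d = vΔt = 0.925 × 2.998×10⁸ m/s × 5.7900×10^-6 s = 1610 m = 1.61 km.

1.61 km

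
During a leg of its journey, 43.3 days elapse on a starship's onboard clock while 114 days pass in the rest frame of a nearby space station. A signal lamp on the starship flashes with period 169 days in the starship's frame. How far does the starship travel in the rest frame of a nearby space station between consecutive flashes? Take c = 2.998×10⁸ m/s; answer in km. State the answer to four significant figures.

From Δt = γΔτ: γ = 114/43.3 = 2.63279.
β = √(1 − 1/γ²) = 0.92506. Lab-frame period = γτ = 2.63279×169 days = 444.94 days. Distance = βc × γτ = 0.92506 × 2.998×10⁸ m/s × 38442816 s = 1.0661×10^16 m = 1.066×10^13 km.

1.066×10^13 km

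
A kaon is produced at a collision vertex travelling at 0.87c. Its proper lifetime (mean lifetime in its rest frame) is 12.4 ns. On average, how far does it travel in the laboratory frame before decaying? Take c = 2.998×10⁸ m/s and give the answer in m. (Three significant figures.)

With β = 0.87, γ = 1/√(1 − 0.87²) = 1/√0.2431 = 2.0282.
Lab-frame lifetime: Δt = γτ = 2.0282 × 12.4 ns = 25.15 ns.
Distance: d = vΔt = 0.87 × 2.998×10⁸ m/s × 2.5150×10^-8 s = 6.56 m.

6.56 m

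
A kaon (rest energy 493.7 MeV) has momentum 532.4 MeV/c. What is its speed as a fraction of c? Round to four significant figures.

0.7333c

βγ = pc/(mc²) = 532.4/493.7 = 1.0784.
Since γ² = 1 + (βγ)² = 2.16295, γ = √2.16295 = 1.4707, and β = (βγ)/γ = 1.0784/1.4707 = 0.7333.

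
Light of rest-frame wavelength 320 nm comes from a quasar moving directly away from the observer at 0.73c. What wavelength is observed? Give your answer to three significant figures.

Relativistic Doppler for wavelength: λ_obs = λ_src · √((1+β)/(1−β)).
With β = 0.73: factor = √(1.73/0.27) = 2.5313.
λ_obs = 320 × 2.5313 = 810 nm.

810 nm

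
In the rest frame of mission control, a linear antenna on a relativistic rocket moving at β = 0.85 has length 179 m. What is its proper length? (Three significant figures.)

γ = 1/√(1 − β²) = 1/√(1 − 0.7225) = 1/√0.2775 = 1/0.526783 = 1.8983.
Proper length: L₀ = γ·L = 1.8983 × 179 = 340 m.

340 m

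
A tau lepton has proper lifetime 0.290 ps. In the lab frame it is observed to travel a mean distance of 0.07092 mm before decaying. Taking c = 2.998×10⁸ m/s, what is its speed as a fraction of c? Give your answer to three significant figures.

0.632c

d = βγcτ ⇒ βγ = d/(cτ) = 7.092×10^-5 m / (8.6942×10^-5 m) = 0.81572.
β = (βγ)/√(1+(βγ)²) = 0.81572/√1.665399 = 0.632.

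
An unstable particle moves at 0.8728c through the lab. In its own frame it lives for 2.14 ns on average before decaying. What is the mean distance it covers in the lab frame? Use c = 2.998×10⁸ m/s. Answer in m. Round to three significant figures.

Lorentz factor: γ = (1 − 0.76177984)^(−1/2) = 2.0489.
Lab-frame lifetime: Δt = γτ = 2.0489 × 2.14 ns = 4.3846 ns.
Distance: d = vΔt = 0.8728 × 2.998×10⁸ m/s × 4.3846×10^-9 s = 1.15 m.

1.15 m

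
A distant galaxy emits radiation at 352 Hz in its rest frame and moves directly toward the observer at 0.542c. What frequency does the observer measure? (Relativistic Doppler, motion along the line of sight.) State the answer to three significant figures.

646 Hz

Relativistic Doppler (source moving toward): f_obs = f_src · √((1+β)/(1−β)).
With β = 0.542: factor = √(1.542/0.458) = 1.8349.
f_obs = 352 × 1.8349 = 646 Hz.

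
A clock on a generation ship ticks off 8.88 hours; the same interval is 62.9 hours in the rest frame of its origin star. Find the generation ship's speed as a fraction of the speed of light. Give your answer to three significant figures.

γ = Δt/Δτ = 62.9/8.88 = 7.0833.
β = √(1 − 1/γ²) = √(1 − 0.019931) = √0.980069 = 0.990.

0.990c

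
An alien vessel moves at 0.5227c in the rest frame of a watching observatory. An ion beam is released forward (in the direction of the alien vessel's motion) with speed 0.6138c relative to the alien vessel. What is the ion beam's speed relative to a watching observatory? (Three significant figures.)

0.860c

In units of c, u = (u' + v)/(1 + u'v) with u' = 0.6138 and v = 0.5227.
Numerator: 0.6138 + 0.5227 = 1.1365. Denominator: 1 + (0.6138)(0.5227) = 1.32083326.
u = 1.1365/1.32083326 = 0.86044, so the speed is 0.860c.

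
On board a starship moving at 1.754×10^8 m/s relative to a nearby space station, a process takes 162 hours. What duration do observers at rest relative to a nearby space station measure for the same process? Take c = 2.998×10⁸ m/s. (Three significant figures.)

200 hours

β = v/c = (1.754×10^8 m/s)/(2.998×10⁸ m/s) = 0.585057.
γ = 1/√(1 − β²) = 1/√(1 − 0.3422917) = 1/√0.6577083 = 1/0.810992 = 1.2331.
Time dilation: Δt = γ·Δτ = 1.2331 × 162 = 200 hours.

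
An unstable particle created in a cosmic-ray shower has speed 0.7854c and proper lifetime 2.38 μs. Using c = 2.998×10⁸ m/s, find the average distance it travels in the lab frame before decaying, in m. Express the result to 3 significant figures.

905 m

β² = 0.61685316, so γ = 1/√0.38314684 = 1.6155.
Lab-frame lifetime: Δt = γτ = 1.6155 × 2.38 μs = 3.8449 μs.
Distance: d = vΔt = 0.7854 × 2.998×10⁸ m/s × 3.8449×10^-6 s = 905 m.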